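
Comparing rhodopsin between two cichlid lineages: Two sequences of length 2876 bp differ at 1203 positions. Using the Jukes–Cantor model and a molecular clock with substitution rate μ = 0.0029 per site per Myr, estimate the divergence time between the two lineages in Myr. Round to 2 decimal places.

105.49

p = 1203/2876 ≈ 0.418289.
d = −(3/4) ln(1 − 4p/3) = −0.75 ln(1 − 0.557719) = −0.75 ln(0.442281)
  = −0.75 × (-0.815810) = 0.611858 substitutions/site.
Under a molecular clock d = 2μt, so t = d/(2μ) = 0.611858 / (2 × 0.0029) = 105.49 Myr.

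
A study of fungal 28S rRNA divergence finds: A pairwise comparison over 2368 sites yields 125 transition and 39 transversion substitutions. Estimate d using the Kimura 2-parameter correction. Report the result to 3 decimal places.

0.073

P = 125/2368 ≈ 0.052787 and Q = 39/2368 ≈ 0.01647.
Under the Kimura two-parameter model, d = −½ ln(1 − 2P − Q) − ¼ ln(1 − 2Q).
1 − 2P − Q = 0.877956, giving −½ ln(0.877956) = 0.065079.
1 − 2Q = 0.96706, giving −¼ ln(0.96706) = 0.008374.
d = 0.065079 + 0.008374 = 0.073453.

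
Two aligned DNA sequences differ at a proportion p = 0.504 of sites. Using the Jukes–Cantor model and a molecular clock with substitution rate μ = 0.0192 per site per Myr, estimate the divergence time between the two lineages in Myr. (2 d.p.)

21.77

d = −(3/4) ln(1 − 4p/3) = −0.75 ln(1 − 0.672) = −0.75 ln(0.328)
  = −0.75 × (-1.114742) = 0.836057 substitutions/site.
Under a molecular clock d = 2μt, so t = d/(2μ) = 0.836057 / (2 × 0.0192) = 21.77 Myr.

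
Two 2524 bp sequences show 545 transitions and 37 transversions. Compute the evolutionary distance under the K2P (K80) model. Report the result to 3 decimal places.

0.303

P = 545/2524 ≈ 0.215927 and Q = 37/2524 ≈ 0.014659.
Under the Kimura two-parameter model, d = −½ ln(1 − 2P − Q) − ¼ ln(1 − 2Q).
1 − 2P − Q = 0.553487, giving −½ ln(0.553487) = 0.295759.
1 − 2Q = 0.970682, giving −¼ ln(0.970682) = 0.007439.
d = 0.295759 + 0.007439 = 0.303198.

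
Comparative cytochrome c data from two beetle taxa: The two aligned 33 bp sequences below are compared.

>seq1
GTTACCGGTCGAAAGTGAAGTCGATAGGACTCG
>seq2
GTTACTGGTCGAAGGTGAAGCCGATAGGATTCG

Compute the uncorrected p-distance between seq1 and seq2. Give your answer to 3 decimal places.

0.121

The sequences differ at 4 of 33 positions (sites 6, 14, 21, 30).
p = 4/33 = 0.121212… ≈ 0.121 (to 3 d.p.).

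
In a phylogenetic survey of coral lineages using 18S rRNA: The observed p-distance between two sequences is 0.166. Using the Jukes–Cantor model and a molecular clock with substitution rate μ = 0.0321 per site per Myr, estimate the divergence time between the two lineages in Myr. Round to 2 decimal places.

d = −(3/4) ln(1 − 4p/3) = −0.75 ln(1 − 0.221333) = −0.75 ln(0.778667)
  = −0.75 × (-0.250172) = 0.187629 substitutions/site.
Under a molecular clock d = 2μt, so t = d/(2μ) = 0.187629 / (2 × 0.0321) = 2.92 Myr.

2.92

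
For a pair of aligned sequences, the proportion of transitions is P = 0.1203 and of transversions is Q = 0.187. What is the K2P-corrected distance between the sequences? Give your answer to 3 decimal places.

Under the Kimura two-parameter model, d = −½ ln(1 − 2P − Q) − ¼ ln(1 − 2Q).
1 − 2P − Q = 0.5724, giving −½ ln(0.5724) = 0.278959.
1 − 2Q = 0.626, giving −¼ ln(0.626) = 0.117101.
d = 0.278959 + 0.117101 = 0.396060.

0.396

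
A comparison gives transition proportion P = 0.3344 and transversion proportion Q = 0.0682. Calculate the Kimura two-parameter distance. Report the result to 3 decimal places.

Under the Kimura two-parameter model, d = −½ ln(1 − 2P − Q) − ¼ ln(1 − 2Q).
1 − 2P − Q = 0.263, giving −½ ln(0.263) = 0.667801.
1 − 2Q = 0.8636, giving −¼ ln(0.8636) = 0.036661.
d = 0.667801 + 0.036661 = 0.704462.

0.704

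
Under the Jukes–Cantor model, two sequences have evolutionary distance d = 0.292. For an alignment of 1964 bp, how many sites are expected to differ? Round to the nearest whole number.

Invert JC69: p = (3/4)(1 − e^(−4d/3)) = 0.75 × (1 − e^(-0.389333)) = 0.75 × (1 − 0.677509) = 0.241868.
Expected differing sites = pL ≈ 0.241868 × 1964 = 475.028752 ≈ 475.

475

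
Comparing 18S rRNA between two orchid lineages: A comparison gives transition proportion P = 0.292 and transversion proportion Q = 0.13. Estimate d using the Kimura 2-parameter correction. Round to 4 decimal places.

Under the Kimura two-parameter model, d = −½ ln(1 − 2P − Q) − ¼ ln(1 − 2Q).
1 − 2P − Q = 0.286, giving −½ ln(0.286) = 0.625882.
1 − 2Q = 0.74, giving −¼ ln(0.74) = 0.075276.
d = 0.625882 + 0.075276 = 0.701158.

0.7012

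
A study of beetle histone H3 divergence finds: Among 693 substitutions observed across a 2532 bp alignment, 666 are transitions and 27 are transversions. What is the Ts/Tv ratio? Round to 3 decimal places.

24.667

R = 666/27 = 24.666666… ≈ 24.667 (to 3 d.p.).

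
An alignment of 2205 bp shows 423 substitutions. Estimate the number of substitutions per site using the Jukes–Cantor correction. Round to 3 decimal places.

p = 423/2205 ≈ 0.191837.
d = −(3/4) ln(1 − 4p/3) = −0.75 ln(1 − 0.255783) = −0.75 ln(0.744217)
  = −0.75 × (-0.295423) = 0.221567 substitutions/site.

0.222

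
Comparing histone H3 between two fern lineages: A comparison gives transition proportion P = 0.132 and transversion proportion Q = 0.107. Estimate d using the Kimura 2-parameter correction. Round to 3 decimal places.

0.292

Under the Kimura two-parameter model, d = −½ ln(1 − 2P − Q) − ¼ ln(1 − 2Q).
1 − 2P − Q = 0.629, giving −½ ln(0.629) = 0.231812.
1 − 2Q = 0.786, giving −¼ ln(0.786) = 0.060200.
d = 0.231812 + 0.060200 = 0.292012.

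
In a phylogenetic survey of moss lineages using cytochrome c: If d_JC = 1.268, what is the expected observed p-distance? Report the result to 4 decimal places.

p = (3/4)(1 − e^(−4d/3)) = 0.75 × (1 − e^(-1.690667)) = 0.75 × (1 − 0.184396) = 0.611703.

0.6117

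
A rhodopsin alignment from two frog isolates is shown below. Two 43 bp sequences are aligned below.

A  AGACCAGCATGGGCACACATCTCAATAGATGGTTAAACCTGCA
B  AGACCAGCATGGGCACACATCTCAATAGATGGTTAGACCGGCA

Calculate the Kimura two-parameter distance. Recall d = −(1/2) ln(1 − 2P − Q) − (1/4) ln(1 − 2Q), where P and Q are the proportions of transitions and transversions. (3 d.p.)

Of 43 sites, 1 differences are transitions and 1 are transversions, so P = 1/43 ≈ 0.023256 and Q = 1/43 ≈ 0.023256.
Under the Kimura two-parameter model, d = −½ ln(1 − 2P − Q) − ¼ ln(1 − 2Q).
1 − 2P − Q = 0.930232, giving −½ ln(0.930232) = 0.036161.
1 − 2Q = 0.953488, giving −¼ ln(0.953488) = 0.011907.
d = 0.036161 + 0.011907 = 0.048068.

0.048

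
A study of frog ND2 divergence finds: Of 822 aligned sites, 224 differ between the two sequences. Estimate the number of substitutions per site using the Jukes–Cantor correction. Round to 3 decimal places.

0.339

p = 224/822 ≈ 0.272506.
d = −(3/4) ln(1 − 4p/3) = −0.75 ln(1 − 0.363341) = −0.75 ln(0.636659)
  = −0.75 × (-0.451521) = 0.338641 substitutions/site.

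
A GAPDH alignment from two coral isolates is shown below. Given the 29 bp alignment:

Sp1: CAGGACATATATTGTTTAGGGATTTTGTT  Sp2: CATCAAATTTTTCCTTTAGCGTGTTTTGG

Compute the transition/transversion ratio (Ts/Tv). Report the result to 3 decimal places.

Transitions are A↔G and C↔T; transversions are all other mismatches.
Transitions: 1. Transversions: 12.
R = 1/12 = 0.083333… ≈ 0.083 (to 3 d.p.).

0.083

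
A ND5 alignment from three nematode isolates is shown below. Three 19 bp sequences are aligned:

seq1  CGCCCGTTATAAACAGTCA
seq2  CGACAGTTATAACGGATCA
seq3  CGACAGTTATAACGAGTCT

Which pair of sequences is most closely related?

seq2 and seq3

seq1–seq2: 6/19 differ, p = 0.316, d = 0.410.
seq1–seq3: 5/19 differ, p = 0.263, d = 0.324.
seq2–seq3: 3/19 differ, p = 0.158, d = 0.177.
The smallest distance is between seq2 and seq3.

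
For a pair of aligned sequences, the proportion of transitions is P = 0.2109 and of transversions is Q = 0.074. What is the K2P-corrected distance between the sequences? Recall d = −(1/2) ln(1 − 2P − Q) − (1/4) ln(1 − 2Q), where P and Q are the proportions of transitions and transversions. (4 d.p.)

Under the Kimura two-parameter model, d = −½ ln(1 − 2P − Q) − ¼ ln(1 − 2Q).
1 − 2P − Q = 0.5042, giving −½ ln(0.5042) = 0.342391.
1 − 2Q = 0.852, giving −¼ ln(0.852) = 0.040042.
d = 0.342391 + 0.040042 = 0.382433.

0.3824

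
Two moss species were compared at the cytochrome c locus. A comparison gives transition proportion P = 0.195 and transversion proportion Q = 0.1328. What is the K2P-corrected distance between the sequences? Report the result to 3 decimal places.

Under the Kimura two-parameter model, d = −½ ln(1 − 2P − Q) − ¼ ln(1 − 2Q).
1 − 2P − Q = 0.4772, giving −½ ln(0.4772) = 0.369910.
1 − 2Q = 0.7344, giving −¼ ln(0.7344) = 0.077175.
d = 0.369910 + 0.077175 = 0.447085.

0.447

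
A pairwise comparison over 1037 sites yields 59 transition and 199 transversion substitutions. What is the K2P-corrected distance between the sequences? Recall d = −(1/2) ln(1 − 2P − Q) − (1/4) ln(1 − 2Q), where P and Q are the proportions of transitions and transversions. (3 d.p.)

0.303

P = 59/1037 ≈ 0.056895 and Q = 199/1037 ≈ 0.1919.
Under the Kimura two-parameter model, d = −½ ln(1 − 2P − Q) − ¼ ln(1 − 2Q).
1 − 2P − Q = 0.69431, giving −½ ln(0.69431) = 0.182418.
1 − 2Q = 0.6162, giving −¼ ln(0.6162) = 0.121046.
d = 0.182418 + 0.121046 = 0.303464.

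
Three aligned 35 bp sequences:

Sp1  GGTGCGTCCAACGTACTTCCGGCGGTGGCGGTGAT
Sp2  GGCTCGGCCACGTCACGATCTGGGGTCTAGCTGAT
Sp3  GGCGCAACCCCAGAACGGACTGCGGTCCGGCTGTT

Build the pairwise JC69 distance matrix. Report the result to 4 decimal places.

d(Sp1,Sp2) = 0.7053, d(Sp1,Sp3) = 0.7053, d(Sp2,Sp3) = 0.5128

Sp1–Sp2: 16/35 sites differ → p ≈ 0.457143, d = −0.75 ln(1 − 0.609524) = 0.705292 ≈ 0.7053.
Sp1–Sp3: 16/35 sites differ → p ≈ 0.457143, d = −0.75 ln(1 − 0.609524) = 0.705292 ≈ 0.7053.
Sp2–Sp3: 13/35 sites differ → p ≈ 0.371429, d = −0.75 ln(1 − 0.495239) = 0.512753 ≈ 0.5128.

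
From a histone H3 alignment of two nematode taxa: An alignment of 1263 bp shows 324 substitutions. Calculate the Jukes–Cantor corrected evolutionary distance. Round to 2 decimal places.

0.31

p = 324/1263 ≈ 0.256532.
d = −(3/4) ln(1 − 4p/3) = −0.75 ln(1 − 0.342043) = −0.75 ln(0.657957)
  = −0.75 × (-0.418616) = 0.313962 substitutions/site.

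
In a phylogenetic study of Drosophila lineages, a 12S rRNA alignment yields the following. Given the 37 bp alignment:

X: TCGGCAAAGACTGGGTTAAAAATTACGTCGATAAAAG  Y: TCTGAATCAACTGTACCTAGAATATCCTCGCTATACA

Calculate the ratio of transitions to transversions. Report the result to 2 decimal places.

0.50

Transitions are A↔G and C↔T; transversions are all other mismatches.
Transitions: 6. Transversions: 12.
R = 6/12 = 0.50.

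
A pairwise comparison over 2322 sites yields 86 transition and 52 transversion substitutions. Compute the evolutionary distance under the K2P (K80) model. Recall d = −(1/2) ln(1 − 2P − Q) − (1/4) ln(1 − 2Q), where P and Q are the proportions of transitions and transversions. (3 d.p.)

0.062

P = 86/2322 ≈ 0.037037 and Q = 52/2322 ≈ 0.022394.
Under the Kimura two-parameter model, d = −½ ln(1 − 2P − Q) − ¼ ln(1 − 2Q).
1 − 2P − Q = 0.903532, giving −½ ln(0.903532) = 0.050722.
1 − 2Q = 0.955212, giving −¼ ln(0.955212) = 0.011455.
d = 0.050722 + 0.011455 = 0.062177.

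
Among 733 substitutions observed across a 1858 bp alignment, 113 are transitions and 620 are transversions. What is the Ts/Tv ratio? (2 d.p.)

0.18

R = 113/620 = 0.182258… ≈ 0.18 (to 2 d.p.).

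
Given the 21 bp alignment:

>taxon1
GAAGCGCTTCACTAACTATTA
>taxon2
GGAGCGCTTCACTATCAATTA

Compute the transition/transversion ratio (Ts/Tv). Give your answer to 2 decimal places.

0.50

Transitions are A↔G and C↔T; transversions are all other mismatches.
Transitions: 1. Transversions: 2.
R = 1/2 = 0.50.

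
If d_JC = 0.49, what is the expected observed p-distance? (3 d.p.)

p = (3/4)(1 − e^(−4d/3)) = 0.75 × (1 − e^(-0.653333)) = 0.75 × (1 − 0.520309) = 0.359768.

0.360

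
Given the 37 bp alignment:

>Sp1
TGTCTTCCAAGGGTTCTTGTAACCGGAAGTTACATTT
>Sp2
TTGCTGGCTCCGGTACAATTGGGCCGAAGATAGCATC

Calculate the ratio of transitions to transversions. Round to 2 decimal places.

0.18

Transitions are A↔G and C↔T; transversions are all other mismatches.
Transitions: 3. Transversions: 17.
R = 3/17 = 0.176470… ≈ 0.18 (to 2 d.p.).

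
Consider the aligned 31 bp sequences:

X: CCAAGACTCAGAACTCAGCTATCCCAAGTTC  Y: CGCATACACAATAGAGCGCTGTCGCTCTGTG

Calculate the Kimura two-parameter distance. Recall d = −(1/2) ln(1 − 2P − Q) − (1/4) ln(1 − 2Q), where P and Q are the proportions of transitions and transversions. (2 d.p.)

Of 31 sites, 2 differences are transitions and 15 are transversions, so P = 2/31 ≈ 0.064516 and Q = 15/31 ≈ 0.483871.
Under the Kimura two-parameter model, d = −½ ln(1 − 2P − Q) − ¼ ln(1 − 2Q).
1 − 2P − Q = 0.387097, giving −½ ln(0.387097) = 0.474540.
1 − 2Q = 0.032258, giving −¼ ln(0.032258) = 0.858497.
d = 0.474540 + 0.858497 = 1.333037.

1.33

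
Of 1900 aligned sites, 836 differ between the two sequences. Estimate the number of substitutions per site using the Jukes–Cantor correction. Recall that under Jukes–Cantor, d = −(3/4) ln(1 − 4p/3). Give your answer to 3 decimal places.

p = 836/1900 = 0.44.
d = −(3/4) ln(1 − 4p/3) = −0.75 ln(1 − 0.586667) = −0.75 ln(0.413333)
  = −0.75 × (-0.883502) = 0.662627 substitutions/site.

0.663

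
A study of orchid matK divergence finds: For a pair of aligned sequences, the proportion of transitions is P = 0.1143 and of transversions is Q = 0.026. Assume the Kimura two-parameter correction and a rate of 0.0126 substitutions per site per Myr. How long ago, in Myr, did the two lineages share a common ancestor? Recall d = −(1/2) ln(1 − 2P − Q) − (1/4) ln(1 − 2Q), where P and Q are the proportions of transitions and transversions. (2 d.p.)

6.36

Under the Kimura two-parameter model, d = −½ ln(1 − 2P − Q) − ¼ ln(1 − 2Q).
1 − 2P − Q = 0.7454, giving −½ ln(0.7454) = 0.146917.
1 − 2Q = 0.948, giving −¼ ln(0.948) = 0.013350.
d = 0.146917 + 0.013350 = 0.160267.
Under a molecular clock d = 2μt, so t = d/(2μ) = 0.160267 / (2 × 0.0126) = 6.36 Myr.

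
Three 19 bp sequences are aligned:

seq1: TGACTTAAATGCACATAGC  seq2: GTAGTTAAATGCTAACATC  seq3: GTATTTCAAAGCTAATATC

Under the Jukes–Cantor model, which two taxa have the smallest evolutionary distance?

seq1–seq2: 7/19 differ, p = 0.368, d = 0.507.
seq1–seq3: 8/19 differ, p = 0.421, d = 0.618.
seq2–seq3: 4/19 differ, p = 0.211, d = 0.247.
The smallest distance is between seq2 and seq3.

seq2 and seq3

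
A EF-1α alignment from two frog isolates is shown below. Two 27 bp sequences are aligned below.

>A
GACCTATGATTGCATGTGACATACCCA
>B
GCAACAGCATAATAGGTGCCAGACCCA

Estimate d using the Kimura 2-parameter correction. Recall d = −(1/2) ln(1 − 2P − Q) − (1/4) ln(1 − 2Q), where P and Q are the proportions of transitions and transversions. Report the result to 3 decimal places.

Of 27 sites, 3 differences are transitions and 9 are transversions, so P = 3/27 ≈ 0.111111 and Q = 9/27 ≈ 0.333333.
Under the Kimura two-parameter model, d = −½ ln(1 − 2P − Q) − ¼ ln(1 − 2Q).
1 − 2P − Q = 0.444445, giving −½ ln(0.444445) = 0.405464.
1 − 2Q = 0.333334, giving −¼ ln(0.333334) = 0.274653.
d = 0.405464 + 0.274653 = 0.680117.

0.680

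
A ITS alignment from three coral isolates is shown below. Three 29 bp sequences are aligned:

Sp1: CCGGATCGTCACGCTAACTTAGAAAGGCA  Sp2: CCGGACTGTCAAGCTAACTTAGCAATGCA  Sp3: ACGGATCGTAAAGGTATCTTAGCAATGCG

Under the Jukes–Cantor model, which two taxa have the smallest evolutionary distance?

Sp1–Sp2: 5/29 differ, p = 0.172, d = 0.196.
Sp1–Sp3: 8/29 differ, p = 0.276, d = 0.344.
Sp2–Sp3: 7/29 differ, p = 0.241, d = 0.291.
The smallest distance is between Sp1 and Sp2.

Sp1 and Sp2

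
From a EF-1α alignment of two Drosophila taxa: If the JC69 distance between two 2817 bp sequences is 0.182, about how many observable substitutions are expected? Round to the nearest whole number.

455

Invert JC69: p = (3/4)(1 − e^(−4d/3)) = 0.75 × (1 − e^(-0.242667)) = 0.75 × (1 − 0.784533) = 0.161600.
Expected differing sites = pL ≈ 0.161600 × 2817 = 455.2272 ≈ 455.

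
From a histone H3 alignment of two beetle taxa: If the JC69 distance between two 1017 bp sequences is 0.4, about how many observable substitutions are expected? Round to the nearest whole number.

315

Invert JC69: p = (3/4)(1 − e^(−4d/3)) = 0.75 × (1 − e^(-0.533333)) = 0.75 × (1 − 0.586646) = 0.310016.
Expected differing sites = pL ≈ 0.310016 × 1017 = 315.286272 ≈ 315.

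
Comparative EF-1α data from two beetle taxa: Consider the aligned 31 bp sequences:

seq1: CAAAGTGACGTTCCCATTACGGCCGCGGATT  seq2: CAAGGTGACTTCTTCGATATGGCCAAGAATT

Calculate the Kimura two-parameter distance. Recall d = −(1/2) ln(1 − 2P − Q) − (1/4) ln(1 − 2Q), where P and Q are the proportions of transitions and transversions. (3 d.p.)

0.528

Of 31 sites, 8 differences are transitions and 3 are transversions, so P = 8/31 ≈ 0.258065 and Q = 3/31 ≈ 0.096774.
Under the Kimura two-parameter model, d = −½ ln(1 − 2P − Q) − ¼ ln(1 − 2Q).
1 − 2P − Q = 0.387096, giving −½ ln(0.387096) = 0.474541.
1 − 2Q = 0.806452, giving −¼ ln(0.806452) = 0.053778.
d = 0.474541 + 0.053778 = 0.528319.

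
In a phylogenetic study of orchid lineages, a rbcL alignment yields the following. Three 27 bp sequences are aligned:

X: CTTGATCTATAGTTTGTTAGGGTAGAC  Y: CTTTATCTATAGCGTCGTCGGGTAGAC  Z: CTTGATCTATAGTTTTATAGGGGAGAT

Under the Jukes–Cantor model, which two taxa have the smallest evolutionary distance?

X and Z

X–Y: 6/27 differ, p = 0.222, d = 0.264.
X–Z: 4/27 differ, p = 0.148, d = 0.165.
Y–Z: 8/27 differ, p = 0.296, d = 0.377.
The smallest distance is between X and Z.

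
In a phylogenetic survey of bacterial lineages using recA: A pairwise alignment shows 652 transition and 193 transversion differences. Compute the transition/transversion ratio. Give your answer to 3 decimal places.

3.378

R = 652/193 = 3.378238… ≈ 3.378 (to 3 d.p.).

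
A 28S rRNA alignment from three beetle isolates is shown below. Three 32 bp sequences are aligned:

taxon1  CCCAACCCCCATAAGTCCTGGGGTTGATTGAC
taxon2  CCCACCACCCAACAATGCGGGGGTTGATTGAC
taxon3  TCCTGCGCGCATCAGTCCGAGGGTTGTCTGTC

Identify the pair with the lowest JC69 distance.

taxon1 and taxon2

taxon1–taxon2: 7/32 differ, p = 0.219, d = 0.259.
taxon1–taxon3: 11/32 differ, p = 0.344, d = 0.460.
taxon2–taxon3: 12/32 differ, p = 0.375, d = 0.520.
The smallest distance is between taxon1 and taxon2.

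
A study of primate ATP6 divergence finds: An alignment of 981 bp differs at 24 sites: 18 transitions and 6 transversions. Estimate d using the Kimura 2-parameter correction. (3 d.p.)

0.025

P = 18/981 ≈ 0.018349 and Q = 6/981 ≈ 0.006116.
Under the Kimura two-parameter model, d = −½ ln(1 − 2P − Q) − ¼ ln(1 − 2Q).
1 − 2P − Q = 0.957186, giving −½ ln(0.957186) = 0.021879.
1 − 2Q = 0.987768, giving −¼ ln(0.987768) = 0.003077.
d = 0.021879 + 0.003077 = 0.024956.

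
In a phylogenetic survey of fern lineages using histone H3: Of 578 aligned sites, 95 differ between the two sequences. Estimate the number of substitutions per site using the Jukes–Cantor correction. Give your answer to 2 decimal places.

0.19

p = 95/578 ≈ 0.16436.
d = −(3/4) ln(1 − 4p/3) = −0.75 ln(1 − 0.219147) = −0.75 ln(0.780853)
  = −0.75 × (-0.247368) = 0.185526 substitutions/site.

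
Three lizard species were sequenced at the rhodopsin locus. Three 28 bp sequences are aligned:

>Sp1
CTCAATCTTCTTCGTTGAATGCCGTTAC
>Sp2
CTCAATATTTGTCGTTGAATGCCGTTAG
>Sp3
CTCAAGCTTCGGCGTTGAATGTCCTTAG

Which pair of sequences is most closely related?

Sp1 and Sp2

Sp1–Sp2: 4/28 differ, p = 0.143, d = 0.158.
Sp1–Sp3: 6/28 differ, p = 0.214, d = 0.252.
Sp2–Sp3: 6/28 differ, p = 0.214, d = 0.252.
The smallest distance is between Sp1 and Sp2.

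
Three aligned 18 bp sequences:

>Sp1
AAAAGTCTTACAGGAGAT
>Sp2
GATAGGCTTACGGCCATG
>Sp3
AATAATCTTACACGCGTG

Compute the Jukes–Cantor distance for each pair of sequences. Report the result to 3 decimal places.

Sp1–Sp2: 9/18 sites differ → p = 0.5, d = −0.75 ln(1 − 0.666667) = 0.823960 ≈ 0.824.
Sp1–Sp3: 6/18 sites differ → p ≈ 0.333333, d = −0.75 ln(1 − 0.444444) = 0.440839 ≈ 0.441.
Sp2–Sp3: 7/18 sites differ → p ≈ 0.388889, d = −0.75 ln(1 − 0.518519) = 0.548166 ≈ 0.548.

d(Sp1,Sp2) = 0.824, d(Sp1,Sp3) = 0.441, d(Sp2,Sp3) = 0.548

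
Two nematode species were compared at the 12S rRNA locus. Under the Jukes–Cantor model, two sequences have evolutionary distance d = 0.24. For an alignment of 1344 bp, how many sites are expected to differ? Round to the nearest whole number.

Invert JC69: p = (3/4)(1 − e^(−4d/3)) = 0.75 × (1 − e^(-0.32)) = 0.75 × (1 − 0.726149) = 0.205388.
Expected differing sites = pL ≈ 0.205388 × 1344 = 276.041472 ≈ 276.

276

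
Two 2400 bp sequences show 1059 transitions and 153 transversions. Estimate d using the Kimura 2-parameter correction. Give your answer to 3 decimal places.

1.496

P = 1059/2400 = 0.44125 and Q = 153/2400 = 0.06375.
Under the Kimura two-parameter model, d = −½ ln(1 − 2P − Q) − ¼ ln(1 − 2Q).
1 − 2P − Q = 0.05375, giving −½ ln(0.05375) = 1.461706.
1 − 2Q = 0.8725, giving −¼ ln(0.8725) = 0.034098.
d = 1.461706 + 0.034098 = 1.495804.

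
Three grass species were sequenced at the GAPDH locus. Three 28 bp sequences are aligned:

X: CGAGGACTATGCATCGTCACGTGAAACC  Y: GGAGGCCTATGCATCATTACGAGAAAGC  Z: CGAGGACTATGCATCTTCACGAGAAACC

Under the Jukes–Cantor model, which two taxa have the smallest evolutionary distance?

X and Z

X–Y: 6/28 differ, p = 0.214, d = 0.252.
X–Z: 2/28 differ, p = 0.071, d = 0.075.
Y–Z: 5/28 differ, p = 0.179, d = 0.204.
The smallest distance is between X and Z.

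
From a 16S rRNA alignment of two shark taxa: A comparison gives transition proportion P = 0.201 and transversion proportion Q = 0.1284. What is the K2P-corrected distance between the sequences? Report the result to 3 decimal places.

Under the Kimura two-parameter model, d = −½ ln(1 − 2P − Q) − ¼ ln(1 − 2Q).
1 − 2P − Q = 0.4696, giving −½ ln(0.4696) = 0.377937.
1 − 2Q = 0.7432, giving −¼ ln(0.7432) = 0.074198.
d = 0.377937 + 0.074198 = 0.452135.

0.452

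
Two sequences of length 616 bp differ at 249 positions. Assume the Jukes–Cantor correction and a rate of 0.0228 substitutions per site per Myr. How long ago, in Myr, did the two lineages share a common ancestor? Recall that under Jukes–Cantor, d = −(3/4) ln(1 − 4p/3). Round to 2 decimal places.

p = 249/616 ≈ 0.404221.
d = −(3/4) ln(1 − 4p/3) = −0.75 ln(1 − 0.538961) = −0.75 ln(0.461039)
  = −0.75 × (-0.774273) = 0.580705 substitutions/site.
Under a molecular clock d = 2μt, so t = d/(2μ) = 0.580705 / (2 × 0.0228) = 12.73 Myr.

12.73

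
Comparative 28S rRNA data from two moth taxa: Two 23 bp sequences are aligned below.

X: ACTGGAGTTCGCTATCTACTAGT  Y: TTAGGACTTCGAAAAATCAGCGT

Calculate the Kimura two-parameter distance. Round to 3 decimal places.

1.200

Of 23 sites, 1 differences are transitions and 11 are transversions, so P = 1/23 ≈ 0.043478 and Q = 11/23 ≈ 0.478261.
Under the Kimura two-parameter model, d = −½ ln(1 − 2P − Q) − ¼ ln(1 − 2Q).
1 − 2P − Q = 0.434783, giving −½ ln(0.434783) = 0.416454.
1 − 2Q = 0.043478, giving −¼ ln(0.043478) = 0.783875.
d = 0.416454 + 0.783875 = 1.200329.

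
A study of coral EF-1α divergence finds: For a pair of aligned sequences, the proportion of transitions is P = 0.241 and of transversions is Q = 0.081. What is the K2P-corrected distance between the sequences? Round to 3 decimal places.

Under the Kimura two-parameter model, d = −½ ln(1 − 2P − Q) − ¼ ln(1 − 2Q).
1 − 2P − Q = 0.437, giving −½ ln(0.437) = 0.413911.
1 − 2Q = 0.838, giving −¼ ln(0.838) = 0.044184.
d = 0.413911 + 0.044184 = 0.458095.

0.458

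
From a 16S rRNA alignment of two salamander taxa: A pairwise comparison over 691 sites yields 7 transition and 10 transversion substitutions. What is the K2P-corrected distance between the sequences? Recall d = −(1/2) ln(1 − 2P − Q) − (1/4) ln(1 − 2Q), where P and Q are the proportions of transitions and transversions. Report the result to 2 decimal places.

P = 7/691 ≈ 0.01013 and Q = 10/691 ≈ 0.014472.
Under the Kimura two-parameter model, d = −½ ln(1 − 2P − Q) − ¼ ln(1 − 2Q).
1 − 2P − Q = 0.965268, giving −½ ln(0.965268) = 0.017675.
1 − 2Q = 0.971056, giving −¼ ln(0.971056) = 0.007343.
d = 0.017675 + 0.007343 = 0.025018.

0.03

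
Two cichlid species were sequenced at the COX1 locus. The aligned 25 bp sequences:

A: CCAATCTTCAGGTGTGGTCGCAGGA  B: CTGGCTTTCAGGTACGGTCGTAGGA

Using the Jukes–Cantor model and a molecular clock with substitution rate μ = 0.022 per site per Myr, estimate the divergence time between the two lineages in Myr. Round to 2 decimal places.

The sequences differ at 8 of 25 sites (2, 3, 4, 5, 6, 14, 15, 21), so p = 8/25 = 0.32.
d = −(3/4) ln(1 − 4p/3) = −0.75 ln(1 − 0.426667) = −0.75 ln(0.573333)
  = −0.75 × (-0.556289) = 0.417217 substitutions/site.
Under a molecular clock d = 2μt, so t = d/(2μ) = 0.417217 / (2 × 0.022) = 9.48 Myr.

9.48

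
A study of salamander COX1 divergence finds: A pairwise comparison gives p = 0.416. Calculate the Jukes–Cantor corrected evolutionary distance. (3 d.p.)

0.607

d = −(3/4) ln(1 − 4p/3) = −0.75 ln(1 − 0.554667) = −0.75 ln(0.445333)
  = −0.75 × (-0.808933) = 0.606700 substitutions/site.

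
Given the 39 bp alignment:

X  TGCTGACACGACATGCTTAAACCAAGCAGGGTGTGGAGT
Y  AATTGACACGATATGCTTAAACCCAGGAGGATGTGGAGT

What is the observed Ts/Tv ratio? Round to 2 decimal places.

Transitions are A↔G and C↔T; transversions are all other mismatches.
Transitions: 4. Transversions: 3.
R = 4/3 = 1.333333… ≈ 1.33 (to 2 d.p.).

1.33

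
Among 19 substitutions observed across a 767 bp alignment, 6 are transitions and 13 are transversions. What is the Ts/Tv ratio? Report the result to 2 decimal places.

0.46

R = 6/13 = 0.461538… ≈ 0.46 (to 2 d.p.).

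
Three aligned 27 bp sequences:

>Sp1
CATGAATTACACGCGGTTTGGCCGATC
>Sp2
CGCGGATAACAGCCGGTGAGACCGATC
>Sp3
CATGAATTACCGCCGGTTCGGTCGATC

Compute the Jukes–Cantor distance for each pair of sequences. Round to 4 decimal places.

d(Sp1,Sp2) = 0.4408, d(Sp1,Sp3) = 0.2127, d(Sp2,Sp3) = 0.4408

Sp1–Sp2: 9/27 sites differ → p ≈ 0.333333, d = −0.75 ln(1 − 0.444444) = 0.440839 ≈ 0.4408.
Sp1–Sp3: 5/27 sites differ → p ≈ 0.185185, d = −0.75 ln(1 − 0.246913) = 0.212681 ≈ 0.2127.
Sp2–Sp3: 9/27 sites differ → p ≈ 0.333333, d = −0.75 ln(1 − 0.444444) = 0.440839 ≈ 0.4408.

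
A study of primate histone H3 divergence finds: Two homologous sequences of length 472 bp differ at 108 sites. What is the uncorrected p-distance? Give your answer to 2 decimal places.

0.23

p = 108/472 = 0.228813… ≈ 0.23 (to 2 d.p.).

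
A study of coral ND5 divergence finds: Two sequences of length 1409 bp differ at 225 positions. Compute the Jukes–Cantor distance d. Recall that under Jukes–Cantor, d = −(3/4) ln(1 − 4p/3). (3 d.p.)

0.180

p = 225/1409 ≈ 0.159688.
d = −(3/4) ln(1 − 4p/3) = −0.75 ln(1 − 0.212917) = −0.75 ln(0.787083)
  = −0.75 × (-0.239422) = 0.179567 substitutions/site.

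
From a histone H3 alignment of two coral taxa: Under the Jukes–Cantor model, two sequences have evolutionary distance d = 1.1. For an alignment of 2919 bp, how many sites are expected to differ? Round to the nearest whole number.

1684

Invert JC69: p = (3/4)(1 − e^(−4d/3)) = 0.75 × (1 − e^(-1.466667)) = 0.75 × (1 − 0.230693) = 0.576980.
Expected differing sites = pL ≈ 0.576980 × 2919 = 1684.20462 ≈ 1684.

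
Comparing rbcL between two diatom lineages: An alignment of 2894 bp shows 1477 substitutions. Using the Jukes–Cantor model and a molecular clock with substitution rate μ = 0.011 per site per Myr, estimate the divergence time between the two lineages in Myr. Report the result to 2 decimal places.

p = 1477/2894 ≈ 0.510366.
d = −(3/4) ln(1 − 4p/3) = −0.75 ln(1 − 0.680488) = −0.75 ln(0.319512)
  = −0.75 × (-1.140960) = 0.855720 substitutions/site.
Under a molecular clock d = 2μt, so t = d/(2μ) = 0.855720 / (2 × 0.011) = 38.90 Myr.

38.90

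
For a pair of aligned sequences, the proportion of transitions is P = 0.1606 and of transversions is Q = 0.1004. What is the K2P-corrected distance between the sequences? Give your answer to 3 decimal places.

0.330

Under the Kimura two-parameter model, d = −½ ln(1 − 2P − Q) − ¼ ln(1 − 2Q).
1 − 2P − Q = 0.5784, giving −½ ln(0.5784) = 0.273745.
1 − 2Q = 0.7992, giving −¼ ln(0.7992) = 0.056036.
d = 0.273745 + 0.056036 = 0.329781.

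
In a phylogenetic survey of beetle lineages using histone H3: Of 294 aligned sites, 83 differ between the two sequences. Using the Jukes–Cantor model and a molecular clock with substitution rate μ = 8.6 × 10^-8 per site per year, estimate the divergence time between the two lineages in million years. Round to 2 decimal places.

2.06

p = 83/294 ≈ 0.282313.
d = −(3/4) ln(1 − 4p/3) = −0.75 ln(1 − 0.376417) = −0.75 ln(0.623583)
  = −0.75 × (-0.472273) = 0.354205 substitutions/site.
Under a molecular clock d = 2μt, so t = d/(2μ) = 0.354205 / (2 × 8.6 × 10^-8) = 2.06 million years.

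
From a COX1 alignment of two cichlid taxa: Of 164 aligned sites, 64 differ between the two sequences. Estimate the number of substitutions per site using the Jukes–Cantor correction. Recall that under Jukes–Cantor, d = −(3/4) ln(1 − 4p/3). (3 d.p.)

p = 64/164 ≈ 0.390244.
d = −(3/4) ln(1 − 4p/3) = −0.75 ln(1 − 0.520325) = −0.75 ln(0.479675)
  = −0.75 × (-0.734646) = 0.550985 substitutions/site.

0.551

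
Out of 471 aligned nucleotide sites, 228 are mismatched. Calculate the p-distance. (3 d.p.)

0.484

p = 228/471 = 0.484076… ≈ 0.484 (to 3 d.p.).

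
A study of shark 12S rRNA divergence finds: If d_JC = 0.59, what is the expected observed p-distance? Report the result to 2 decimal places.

p = (3/4)(1 − e^(−4d/3)) = 0.75 × (1 − e^(-0.786667)) = 0.75 × (1 − 0.455360) = 0.408480.

0.41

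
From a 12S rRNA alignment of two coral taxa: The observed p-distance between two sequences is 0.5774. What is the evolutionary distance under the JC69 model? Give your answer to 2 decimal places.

1.10

d = −(3/4) ln(1 − 4p/3) = −0.75 ln(1 − 0.769867) = −0.75 ln(0.230133)
  = −0.75 × (-1.469098) = 1.101824 substitutions/site.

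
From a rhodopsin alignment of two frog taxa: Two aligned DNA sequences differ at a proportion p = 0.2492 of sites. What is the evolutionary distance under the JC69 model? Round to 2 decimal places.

0.30

d = −(3/4) ln(1 − 4p/3) = −0.75 ln(1 − 0.332267) = −0.75 ln(0.667733)
  = −0.75 × (-0.403867) = 0.302900 substitutions/site.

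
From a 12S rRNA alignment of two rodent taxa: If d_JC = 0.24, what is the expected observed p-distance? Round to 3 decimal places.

p = (3/4)(1 − e^(−4d/3)) = 0.75 × (1 − e^(-0.32)) = 0.75 × (1 − 0.726149) = 0.205388.

0.205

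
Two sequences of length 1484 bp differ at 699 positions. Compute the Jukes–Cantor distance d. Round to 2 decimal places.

0.74

p = 699/1484 ≈ 0.471024.
d = −(3/4) ln(1 − 4p/3) = −0.75 ln(1 − 0.628032) = −0.75 ln(0.371968)
  = −0.75 × (-0.988947) = 0.741710 substitutions/site.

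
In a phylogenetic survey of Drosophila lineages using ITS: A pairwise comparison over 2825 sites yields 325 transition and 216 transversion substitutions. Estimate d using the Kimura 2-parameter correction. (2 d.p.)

0.22

P = 325/2825 ≈ 0.115044 and Q = 216/2825 ≈ 0.07646.
Under the Kimura two-parameter model, d = −½ ln(1 − 2P − Q) − ¼ ln(1 − 2Q).
1 − 2P − Q = 0.693452, giving −½ ln(0.693452) = 0.183037.
1 − 2Q = 0.84708, giving −¼ ln(0.84708) = 0.041490.
d = 0.183037 + 0.041490 = 0.224527.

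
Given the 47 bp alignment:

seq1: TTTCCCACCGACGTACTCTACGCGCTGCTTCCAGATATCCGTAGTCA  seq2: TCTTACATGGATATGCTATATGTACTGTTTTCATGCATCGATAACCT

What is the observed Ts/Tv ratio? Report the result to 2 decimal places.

2.67

Transitions are A↔G and C↔T; transversions are all other mismatches.
Transitions: 16. Transversions: 6.
R = 16/6 = 2.666666… ≈ 2.67 (to 2 d.p.).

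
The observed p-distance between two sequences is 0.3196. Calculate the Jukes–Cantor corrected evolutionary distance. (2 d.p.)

d = −(3/4) ln(1 − 4p/3) = −0.75 ln(1 − 0.426133) = −0.75 ln(0.573867)
  = −0.75 × (-0.555358) = 0.416519 substitutions/site.

0.42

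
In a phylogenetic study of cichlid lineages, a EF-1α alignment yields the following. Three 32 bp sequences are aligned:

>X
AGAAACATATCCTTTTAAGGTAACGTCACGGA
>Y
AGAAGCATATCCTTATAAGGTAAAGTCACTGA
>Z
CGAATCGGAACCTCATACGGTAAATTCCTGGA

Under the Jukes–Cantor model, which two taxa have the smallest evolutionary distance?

X–Y: 4/32 differ, p = 0.125, d = 0.137.
X–Z: 12/32 differ, p = 0.375, d = 0.520.
Y–Z: 11/32 differ, p = 0.344, d = 0.460.
The smallest distance is between X and Y.

X and Y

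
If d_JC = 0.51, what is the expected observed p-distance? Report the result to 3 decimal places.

p = (3/4)(1 − e^(−4d/3)) = 0.75 × (1 − e^(-0.68)) = 0.75 × (1 − 0.506617) = 0.370037.

0.370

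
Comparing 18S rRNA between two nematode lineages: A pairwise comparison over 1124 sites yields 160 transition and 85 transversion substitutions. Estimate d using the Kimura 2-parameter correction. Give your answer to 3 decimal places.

P = 160/1124 ≈ 0.142349 and Q = 85/1124 ≈ 0.075623.
Under the Kimura two-parameter model, d = −½ ln(1 − 2P − Q) − ¼ ln(1 − 2Q).
1 − 2P − Q = 0.639679, giving −½ ln(0.639679) = 0.223394.
1 − 2Q = 0.848754, giving −¼ ln(0.848754) = 0.040996.
d = 0.223394 + 0.040996 = 0.264390.

0.264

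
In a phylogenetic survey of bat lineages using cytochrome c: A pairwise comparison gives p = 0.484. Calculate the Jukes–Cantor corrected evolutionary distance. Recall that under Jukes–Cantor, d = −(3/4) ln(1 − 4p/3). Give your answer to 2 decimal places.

d = −(3/4) ln(1 − 4p/3) = −0.75 ln(1 − 0.645333) = −0.75 ln(0.354667)
  = −0.75 × (-1.036576) = 0.777432 substitutions/site.

0.78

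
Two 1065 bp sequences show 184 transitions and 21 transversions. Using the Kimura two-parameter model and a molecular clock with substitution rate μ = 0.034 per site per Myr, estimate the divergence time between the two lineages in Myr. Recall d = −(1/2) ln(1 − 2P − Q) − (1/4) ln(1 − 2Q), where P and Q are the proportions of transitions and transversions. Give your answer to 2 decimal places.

P = 184/1065 ≈ 0.17277 and Q = 21/1065 ≈ 0.019718.
Under the Kimura two-parameter model, d = −½ ln(1 − 2P − Q) − ¼ ln(1 − 2Q).
1 − 2P − Q = 0.634742, giving −½ ln(0.634742) = 0.227268.
1 − 2Q = 0.960564, giving −¼ ln(0.960564) = 0.010059.
d = 0.227268 + 0.010059 = 0.237327.
Under a molecular clock d = 2μt, so t = d/(2μ) = 0.237327 / (2 × 0.034) = 3.49 Myr.

3.49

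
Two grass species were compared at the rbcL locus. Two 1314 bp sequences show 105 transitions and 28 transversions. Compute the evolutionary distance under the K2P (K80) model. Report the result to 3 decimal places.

0.111

P = 105/1314 ≈ 0.079909 and Q = 28/1314 ≈ 0.021309.
Under the Kimura two-parameter model, d = −½ ln(1 − 2P − Q) − ¼ ln(1 − 2Q).
1 − 2P − Q = 0.818873, giving −½ ln(0.818873) = 0.099913.
1 − 2Q = 0.957382, giving −¼ ln(0.957382) = 0.010888.
d = 0.099913 + 0.010888 = 0.110801.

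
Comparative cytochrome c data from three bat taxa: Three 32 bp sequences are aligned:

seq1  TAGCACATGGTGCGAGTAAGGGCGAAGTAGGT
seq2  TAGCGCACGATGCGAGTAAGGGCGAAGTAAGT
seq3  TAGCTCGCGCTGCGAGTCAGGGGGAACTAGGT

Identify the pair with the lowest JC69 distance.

seq1–seq2: 4/32 differ, p = 0.125, d = 0.137.
seq1–seq3: 7/32 differ, p = 0.219, d = 0.259.
seq2–seq3: 7/32 differ, p = 0.219, d = 0.259.
The smallest distance is between seq1 and seq2.

seq1 and seq2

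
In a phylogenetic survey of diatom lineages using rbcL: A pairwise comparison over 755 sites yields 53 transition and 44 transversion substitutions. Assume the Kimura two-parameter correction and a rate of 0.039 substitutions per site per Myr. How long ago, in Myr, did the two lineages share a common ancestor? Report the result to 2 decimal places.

P = 53/755 ≈ 0.070199 and Q = 44/755 ≈ 0.058278.
Under the Kimura two-parameter model, d = −½ ln(1 − 2P − Q) − ¼ ln(1 − 2Q).
1 − 2P − Q = 0.801324, giving −½ ln(0.801324) = 0.110745.
1 − 2Q = 0.883444, giving −¼ ln(0.883444) = 0.030982.
d = 0.110745 + 0.030982 = 0.141727.
Under a molecular clock d = 2μt, so t = d/(2μ) = 0.141727 / (2 × 0.039) = 1.82 Myr.

1.82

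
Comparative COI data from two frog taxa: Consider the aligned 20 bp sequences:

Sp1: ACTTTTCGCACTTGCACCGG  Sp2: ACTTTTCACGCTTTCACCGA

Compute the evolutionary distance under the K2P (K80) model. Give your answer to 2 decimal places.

Of 20 sites, 3 differences are transitions and 1 are transversions, so P = 3/20 = 0.15 and Q = 1/20 = 0.05.
Under the Kimura two-parameter model, d = −½ ln(1 − 2P − Q) − ¼ ln(1 − 2Q).
1 − 2P − Q = 0.65, giving −½ ln(0.65) = 0.215391.
1 − 2Q = 0.9, giving −¼ ln(0.9) = 0.026340.
d = 0.215391 + 0.026340 = 0.241731.

0.24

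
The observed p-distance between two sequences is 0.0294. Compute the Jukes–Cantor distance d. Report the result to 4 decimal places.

0.0300

d = −(3/4) ln(1 − 4p/3) = −0.75 ln(1 − 0.0392) = −0.75 ln(0.9608)
  = −0.75 × (-0.039989) = 0.029992 substitutions/site.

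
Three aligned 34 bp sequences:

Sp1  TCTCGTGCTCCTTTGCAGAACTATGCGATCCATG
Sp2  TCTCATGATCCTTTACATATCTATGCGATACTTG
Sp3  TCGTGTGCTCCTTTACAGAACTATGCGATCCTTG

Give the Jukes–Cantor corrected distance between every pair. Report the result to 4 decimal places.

Sp1–Sp2: 7/34 sites differ → p ≈ 0.205882, d = −0.75 ln(1 − 0.274509) = 0.240680 ≈ 0.2407.
Sp1–Sp3: 4/34 sites differ → p ≈ 0.117647, d = −0.75 ln(1 − 0.156863) = 0.127969 ≈ 0.1280.
Sp2–Sp3: 7/34 sites differ → p ≈ 0.205882, d = −0.75 ln(1 − 0.274509) = 0.240680 ≈ 0.2407.

d(Sp1,Sp2) = 0.2407, d(Sp1,Sp3) = 0.1280, d(Sp2,Sp3) = 0.2407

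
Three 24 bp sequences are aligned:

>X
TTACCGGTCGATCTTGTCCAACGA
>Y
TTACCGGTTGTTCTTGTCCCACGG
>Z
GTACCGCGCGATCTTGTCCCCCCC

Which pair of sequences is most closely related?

X–Y: 4/24 differ, p = 0.167, d = 0.188.
X–Z: 7/24 differ, p = 0.292, d = 0.369.
Y–Z: 8/24 differ, p = 0.333, d = 0.441.
The smallest distance is between X and Y.

X and Y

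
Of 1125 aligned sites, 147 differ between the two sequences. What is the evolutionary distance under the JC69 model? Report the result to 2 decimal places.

0.14

p = 147/1125 ≈ 0.130667.
d = −(3/4) ln(1 − 4p/3) = −0.75 ln(1 − 0.174223) = −0.75 ln(0.825777)
  = −0.75 × (-0.191431) = 0.143573 substitutions/site.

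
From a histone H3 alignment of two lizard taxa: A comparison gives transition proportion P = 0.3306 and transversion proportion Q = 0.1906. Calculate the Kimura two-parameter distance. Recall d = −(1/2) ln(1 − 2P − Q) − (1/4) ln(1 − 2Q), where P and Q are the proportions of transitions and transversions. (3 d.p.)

Under the Kimura two-parameter model, d = −½ ln(1 − 2P − Q) − ¼ ln(1 − 2Q).
1 − 2P − Q = 0.1482, giving −½ ln(0.1482) = 0.954596.
1 − 2Q = 0.6188, giving −¼ ln(0.6188) = 0.119993.
d = 0.954596 + 0.119993 = 1.074589.

1.075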